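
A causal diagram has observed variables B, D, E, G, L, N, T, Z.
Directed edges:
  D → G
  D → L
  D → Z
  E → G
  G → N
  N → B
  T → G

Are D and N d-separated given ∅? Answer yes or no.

No — D and N are d-connected given ∅.

Bayes-Ball from D | ∅ reaches {B,G,L,N,Z}.
N ∈ reach(D|∅) ⇒ D ⊥̸ N | ∅.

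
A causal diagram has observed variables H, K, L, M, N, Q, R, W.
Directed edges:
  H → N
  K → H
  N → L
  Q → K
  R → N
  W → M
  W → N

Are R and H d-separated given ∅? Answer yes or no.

Bayes-Ball from R | ∅ reaches {L,N}.
H ∉ reach(R|∅) ⇒ R ⊥ H | ∅.

Yes — R ⊥ H | ∅.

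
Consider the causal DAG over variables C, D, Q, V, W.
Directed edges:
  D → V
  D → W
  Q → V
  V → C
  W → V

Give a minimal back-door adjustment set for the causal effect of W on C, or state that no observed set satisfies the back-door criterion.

desc(W)\{W}={C,V}; candidates ⊆ {D,Q}.
size 0: {}; under {} W still reaches {C,D,V} ∋ C.
{D}: W⊥C given {D} in G with W→· removed — back-door holds.

W→C: minimal back-door set {D}.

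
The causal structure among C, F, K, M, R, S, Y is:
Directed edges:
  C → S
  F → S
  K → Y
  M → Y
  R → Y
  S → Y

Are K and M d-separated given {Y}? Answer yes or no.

Bayes-Ball from K | {Y} reaches {C,F,M,R,S}.
M ∈ reach(K|{Y}) ⇒ K ⊥̸ M | {Y}.

No — K and M are d-connected given {Y}.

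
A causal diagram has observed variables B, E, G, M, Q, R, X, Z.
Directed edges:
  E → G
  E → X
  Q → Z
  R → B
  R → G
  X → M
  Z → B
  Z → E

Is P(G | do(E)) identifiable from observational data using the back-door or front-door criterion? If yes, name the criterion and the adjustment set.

P(G|do(E)): backdoor, adjust for ∅.

desc(E)\{E}={G,M,X}; candidates ⊆ {B,Q,R,Z}.
∅: E⊥G given ∅ in G with E→· removed — back-door holds.
P(G|do(E)) = P(G|E) — no adjustment needed.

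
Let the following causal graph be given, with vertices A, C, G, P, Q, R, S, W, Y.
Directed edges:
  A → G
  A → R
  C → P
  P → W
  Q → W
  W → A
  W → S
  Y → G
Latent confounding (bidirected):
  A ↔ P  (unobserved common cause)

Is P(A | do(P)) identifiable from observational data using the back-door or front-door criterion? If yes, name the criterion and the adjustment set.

desc(P)\{P}={A,G,R,S,W}; candidates ⊆ {C,Q,Y}.
P↔A: latent back-door arc(s) into P.
size 0: {}; under {} P still reaches {A,C,G,R} ∋ A.
size 1: {C}, {Q}, {Y}; under {C} P still reaches {A,G,R} ∋ A.
size 2: {C,Q}, {C,Y}, {Q,Y}; under {C,Q} P still reaches {A,G,R} ∋ A.
P↔A cannot be blocked by any observed set — no back-door set.
{W}: (i) intercepts every directed P→A path; (ii) no back-door P→{W}; (iii) {P} blocks every back-door {W}→A. Front-door holds.
P(A|do(P)) = Σ_{W} P(W|P) Σ_{P'} P(A|W,P')P(P').

P(A|do(P)): frontdoor, adjust for {W}.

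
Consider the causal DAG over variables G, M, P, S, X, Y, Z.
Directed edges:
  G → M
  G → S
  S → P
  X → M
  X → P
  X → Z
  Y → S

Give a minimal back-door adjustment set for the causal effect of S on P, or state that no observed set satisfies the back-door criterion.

S→P: minimal back-door set ∅.

desc(S)\{S}={P}; candidates ⊆ {G,M,X,Y,Z}.
∅: S⊥P given ∅ in G with S→· removed — back-door holds.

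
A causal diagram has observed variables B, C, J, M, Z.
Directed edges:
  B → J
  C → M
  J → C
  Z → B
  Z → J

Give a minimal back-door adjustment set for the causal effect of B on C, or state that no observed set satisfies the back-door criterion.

B→C: minimal back-door set {Z}.

desc(B)\{B}={C,J,M}; candidates ⊆ {Z}.
size 0: {}; under {} B still reaches {C,J,M,Z} ∋ C.
{Z}: B⊥C given {Z} in G with B→· removed — back-door holds.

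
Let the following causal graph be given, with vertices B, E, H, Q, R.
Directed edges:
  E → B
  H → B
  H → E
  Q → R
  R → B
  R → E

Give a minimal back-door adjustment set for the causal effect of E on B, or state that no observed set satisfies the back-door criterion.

E→B: minimal back-door set {H, R}.

desc(E)\{E}={B}; candidates ⊆ {H,Q,R}.
size 0: {}; under {} E still reaches {B,H,Q,R} ∋ B.
size 1: {H}, {Q}, {R}; under {H} E still reaches {B,Q,R} ∋ B.
{H,R}: E⊥B given {H,R} in G with E→· removed — back-door holds.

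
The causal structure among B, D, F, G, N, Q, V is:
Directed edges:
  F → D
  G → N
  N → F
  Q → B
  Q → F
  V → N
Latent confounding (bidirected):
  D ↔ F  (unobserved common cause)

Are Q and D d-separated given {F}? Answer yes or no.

Bayes-Ball from Q | {F} reaches {B,D,G,N,V}.
D ∈ reach(Q|{F}) ⇒ Q ⊥̸ D | {F}.

No — Q and D are d-connected given {F}.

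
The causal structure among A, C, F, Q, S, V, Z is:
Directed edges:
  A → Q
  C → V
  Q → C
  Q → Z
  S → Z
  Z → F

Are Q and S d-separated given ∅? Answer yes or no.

Yes — Q ⊥ S | ∅.

Bayes-Ball from Q | ∅ reaches {A,C,F,V,Z}.
S ∉ reach(Q|∅) ⇒ Q ⊥ S | ∅.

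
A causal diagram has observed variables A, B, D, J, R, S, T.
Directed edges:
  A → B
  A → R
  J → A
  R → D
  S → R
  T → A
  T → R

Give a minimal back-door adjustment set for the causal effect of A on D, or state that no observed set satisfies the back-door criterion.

A→D: minimal back-door set {T}.

desc(A)\{A}={B,D,R}; candidates ⊆ {J,S,T}.
size 0: {}; under {} A still reaches {D,J,R,T} ∋ D.
{T}: A⊥D given {T} in G with A→· removed — back-door holds.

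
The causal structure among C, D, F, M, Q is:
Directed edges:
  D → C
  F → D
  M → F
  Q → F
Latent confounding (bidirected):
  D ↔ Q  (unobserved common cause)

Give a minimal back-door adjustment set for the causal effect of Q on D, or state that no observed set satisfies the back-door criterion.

Q→D: no observed back-door set.

desc(Q)\{Q}={C,D,F}; candidates ⊆ {M}.
Q↔D: latent back-door arc(s) into Q.
size 0: {}; under {} Q still reaches {C,D} ∋ D.
size 1: {M}; under {M} Q still reaches {C,D} ∋ D.
Q↔D cannot be blocked by any observed set — no back-door set.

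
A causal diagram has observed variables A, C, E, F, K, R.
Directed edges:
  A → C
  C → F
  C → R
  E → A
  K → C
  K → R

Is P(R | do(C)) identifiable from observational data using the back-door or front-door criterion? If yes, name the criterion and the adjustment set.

P(R|do(C)): backdoor, adjust for {K}.

desc(C)\{C}={F,R}; candidates ⊆ {A,E,K}.
size 0: {}; under {} C still reaches {A,E,K,R} ∋ R.
{K}: C⊥R given {K} in G with C→· removed — back-door holds.
P(R|do(C)) = Σ_{K} P(R|C,K)·P(K).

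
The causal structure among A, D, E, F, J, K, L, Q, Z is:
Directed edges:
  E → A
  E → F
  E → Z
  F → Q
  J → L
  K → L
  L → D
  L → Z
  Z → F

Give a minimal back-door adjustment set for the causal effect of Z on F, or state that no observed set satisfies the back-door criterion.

Z→F: minimal back-door set {E}.

desc(Z)\{Z}={F,Q}; candidates ⊆ {A,D,E,J,K,L}.
size 0: {}; under {} Z still reaches {A,D,E,F,J,K,L,Q} ∋ F.
{E}: Z⊥F given {E} in G with Z→· removed — back-door holds.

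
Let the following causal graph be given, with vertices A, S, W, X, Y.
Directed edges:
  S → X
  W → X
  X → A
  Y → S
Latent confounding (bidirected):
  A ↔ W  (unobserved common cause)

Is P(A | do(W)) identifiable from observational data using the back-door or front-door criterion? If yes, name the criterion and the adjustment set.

desc(W)\{W}={A,X}; candidates ⊆ {S,Y}.
W↔A: latent back-door arc(s) into W.
size 0: {}; under {} W still reaches {A} ∋ A.
size 1: {S}, {Y}; under {S} W still reaches {A} ∋ A.
size 2: {S,Y}; under {S,Y} W still reaches {A} ∋ A.
W↔A cannot be blocked by any observed set — no back-door set.
{X}: (i) intercepts every directed W→A path; (ii) no back-door W→{X}; (iii) {W} blocks every back-door {X}→A. Front-door holds.
P(A|do(W)) = Σ_{X} P(X|W) Σ_{W'} P(A|X,W')P(W').

P(A|do(W)): frontdoor, adjust for {X}.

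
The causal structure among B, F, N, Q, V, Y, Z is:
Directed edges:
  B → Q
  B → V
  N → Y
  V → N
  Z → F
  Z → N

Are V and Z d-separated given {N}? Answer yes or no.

No — V and Z are d-connected given {N}.

Bayes-Ball from V | {N} reaches {B,F,Q,Z}.
Z ∈ reach(V|{N}) ⇒ V ⊥̸ Z | {N}.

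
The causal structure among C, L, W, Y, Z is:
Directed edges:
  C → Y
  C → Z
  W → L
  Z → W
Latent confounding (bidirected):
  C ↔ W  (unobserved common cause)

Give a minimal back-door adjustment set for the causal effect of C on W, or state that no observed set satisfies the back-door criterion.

C→W: no observed back-door set.

desc(C)\{C}={L,W,Y,Z}; candidates ⊆ {—}.
C↔W: latent back-door arc(s) into C.
size 0: {}; under {} C still reaches {L,W} ∋ W.
C↔W cannot be blocked by any observed set — no back-door set.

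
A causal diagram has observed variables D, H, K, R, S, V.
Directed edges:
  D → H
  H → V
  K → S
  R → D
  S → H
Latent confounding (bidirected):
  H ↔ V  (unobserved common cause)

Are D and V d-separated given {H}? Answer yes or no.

No — D and V are d-connected given {H}.

Bayes-Ball from D | {H} reaches {K,R,S,V}.
V ∈ reach(D|{H}) ⇒ D ⊥̸ V | {H}.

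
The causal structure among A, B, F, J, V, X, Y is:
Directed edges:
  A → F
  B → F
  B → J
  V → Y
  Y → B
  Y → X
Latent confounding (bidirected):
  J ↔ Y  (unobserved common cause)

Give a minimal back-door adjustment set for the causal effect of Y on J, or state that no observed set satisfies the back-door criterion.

Y→J: no observed back-door set.

desc(Y)\{Y}={B,F,J,X}; candidates ⊆ {A,V}.
Y↔J: latent back-door arc(s) into Y.
size 0: {}; under {} Y still reaches {J,V} ∋ J.
size 1: {A}, {V}; under {A} Y still reaches {J,V} ∋ J.
size 2: {A,V}; under {A,V} Y still reaches {J} ∋ J.
Y↔J cannot be blocked by any observed set — no back-door set.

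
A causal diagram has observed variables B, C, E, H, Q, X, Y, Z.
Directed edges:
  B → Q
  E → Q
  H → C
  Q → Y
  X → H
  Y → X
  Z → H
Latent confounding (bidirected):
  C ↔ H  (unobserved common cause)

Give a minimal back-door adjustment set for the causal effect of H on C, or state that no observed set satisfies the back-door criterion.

desc(H)\{H}={C}; candidates ⊆ {B,E,Q,X,Y,Z}.
H↔C: latent back-door arc(s) into H.
size 0: {}; under {} H still reaches {B,C,E,Q,X,Y,Z} ∋ C.
size 1: {B}, {E}, {Q} …(+3); under {B} H still reaches {C,E,Q,X,Y,Z} ∋ C.
size 2: {B,E}, {B,Q}, {B,X} …(+12); under {B,E} H still reaches {C,Q,X,Y,Z} ∋ C.
H↔C cannot be blocked by any observed set — no back-door set.

H→C: no observed back-door set.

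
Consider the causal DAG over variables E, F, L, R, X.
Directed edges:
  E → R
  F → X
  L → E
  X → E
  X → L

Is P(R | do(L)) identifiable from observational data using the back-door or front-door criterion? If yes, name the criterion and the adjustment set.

P(R|do(L)): backdoor, adjust for {X}.

desc(L)\{L}={E,R}; candidates ⊆ {F,X}.
size 0: {}; under {} L still reaches {E,F,R,X} ∋ R.
{X}: L⊥R given {X} in G with L→· removed — back-door holds.
P(R|do(L)) = Σ_{X} P(R|L,X)·P(X).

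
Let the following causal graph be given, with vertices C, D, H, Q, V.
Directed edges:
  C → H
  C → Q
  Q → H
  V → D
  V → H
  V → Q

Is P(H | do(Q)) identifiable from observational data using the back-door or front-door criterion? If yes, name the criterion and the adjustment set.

P(H|do(Q)): backdoor, adjust for {C, V}.

desc(Q)\{Q}={H}; candidates ⊆ {C,D,V}.
size 0: {}; under {} Q still reaches {C,D,H,V} ∋ H.
size 1: {C}, {D}, {V}; under {C} Q still reaches {D,H,V} ∋ H.
{C,V}: Q⊥H given {C,V} in G with Q→· removed — back-door holds.
P(H|do(Q)) = Σ_{C,V} P(H|Q,C,V)·P(C,V).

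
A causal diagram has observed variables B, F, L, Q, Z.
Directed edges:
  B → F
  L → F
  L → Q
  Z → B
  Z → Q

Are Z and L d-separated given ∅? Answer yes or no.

Bayes-Ball from Z | ∅ reaches {B,F,Q}.
L ∉ reach(Z|∅) ⇒ Z ⊥ L | ∅.

Yes — Z ⊥ L | ∅.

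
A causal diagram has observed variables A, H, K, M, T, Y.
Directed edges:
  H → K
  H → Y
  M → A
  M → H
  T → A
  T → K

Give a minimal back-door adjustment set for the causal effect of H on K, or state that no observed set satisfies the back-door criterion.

H→K: minimal back-door set ∅.

desc(H)\{H}={K,Y}; candidates ⊆ {A,M,T}.
∅: H⊥K given ∅ in G with H→· removed — back-door holds.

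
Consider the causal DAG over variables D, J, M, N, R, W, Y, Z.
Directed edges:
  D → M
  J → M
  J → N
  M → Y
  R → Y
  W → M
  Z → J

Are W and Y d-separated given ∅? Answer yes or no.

Bayes-Ball from W | ∅ reaches {M,Y}.
Y ∈ reach(W|∅) ⇒ W ⊥̸ Y | ∅.

No — W and Y are d-connected given ∅.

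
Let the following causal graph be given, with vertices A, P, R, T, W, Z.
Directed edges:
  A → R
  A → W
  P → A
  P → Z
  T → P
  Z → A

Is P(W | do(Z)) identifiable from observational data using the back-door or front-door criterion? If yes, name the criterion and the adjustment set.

P(W|do(Z)): backdoor, adjust for {P}.

desc(Z)\{Z}={A,R,W}; candidates ⊆ {P,T}.
size 0: {}; under {} Z still reaches {A,P,R,T,W} ∋ W.
{P}: Z⊥W given {P} in G with Z→· removed — back-door holds.
P(W|do(Z)) = Σ_{P} P(W|Z,P)·P(P).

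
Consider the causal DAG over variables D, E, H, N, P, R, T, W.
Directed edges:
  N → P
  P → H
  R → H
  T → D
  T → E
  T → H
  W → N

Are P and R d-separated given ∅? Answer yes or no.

Yes — P ⊥ R | ∅.

Bayes-Ball from P | ∅ reaches {H,N,W}.
R ∉ reach(P|∅) ⇒ P ⊥ R | ∅.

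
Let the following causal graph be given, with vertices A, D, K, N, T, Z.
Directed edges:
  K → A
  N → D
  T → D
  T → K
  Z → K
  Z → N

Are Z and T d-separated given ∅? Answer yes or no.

Yes — Z ⊥ T | ∅.

Bayes-Ball from Z | ∅ reaches {A,D,K,N}.
T ∉ reach(Z|∅) ⇒ Z ⊥ T | ∅.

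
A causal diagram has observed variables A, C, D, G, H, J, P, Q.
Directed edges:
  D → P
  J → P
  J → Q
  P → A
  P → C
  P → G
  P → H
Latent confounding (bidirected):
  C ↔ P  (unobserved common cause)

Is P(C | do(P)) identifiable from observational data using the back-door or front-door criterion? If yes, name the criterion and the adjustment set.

P(C|do(P)): not identifiable (no BD/FD set).

desc(P)\{P}={A,C,G,H}; candidates ⊆ {D,J,Q}.
P↔C: latent back-door arc(s) into P.
size 0: {}; under {} P still reaches {C,D,J,Q} ∋ C.
size 1: {D}, {J}, {Q}; under {D} P still reaches {C,J,Q} ∋ C.
size 2: {D,J}, {D,Q}, {J,Q}; under {D,J} P still reaches {C} ∋ C.
P↔C cannot be blocked by any observed set — no back-door set.
No mediator lies on a directed P→…→C path.
Neither criterion identifies P(C|do(P)) in this graph.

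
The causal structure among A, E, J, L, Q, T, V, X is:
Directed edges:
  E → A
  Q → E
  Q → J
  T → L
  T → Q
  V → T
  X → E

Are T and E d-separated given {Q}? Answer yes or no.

Bayes-Ball from T | {Q} reaches {L,V}.
E ∉ reach(T|{Q}) ⇒ T ⊥ E | {Q}.

Yes — T ⊥ E | {Q}.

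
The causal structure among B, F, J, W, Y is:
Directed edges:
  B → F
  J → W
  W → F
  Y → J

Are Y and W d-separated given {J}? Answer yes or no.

Yes — Y ⊥ W | {J}.

Bayes-Ball from Y | {J} reaches ∅.
W ∉ reach(Y|{J}) ⇒ Y ⊥ W | {J}.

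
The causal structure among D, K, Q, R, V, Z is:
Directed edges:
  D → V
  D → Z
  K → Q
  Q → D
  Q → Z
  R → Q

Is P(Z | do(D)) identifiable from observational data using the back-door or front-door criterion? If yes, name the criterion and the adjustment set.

desc(D)\{D}={V,Z}; candidates ⊆ {K,Q,R}.
size 0: {}; under {} D still reaches {K,Q,R,Z} ∋ Z.
{Q}: D⊥Z given {Q} in G with D→· removed — back-door holds.
P(Z|do(D)) = Σ_{Q} P(Z|D,Q)·P(Q).

P(Z|do(D)): backdoor, adjust for {Q}.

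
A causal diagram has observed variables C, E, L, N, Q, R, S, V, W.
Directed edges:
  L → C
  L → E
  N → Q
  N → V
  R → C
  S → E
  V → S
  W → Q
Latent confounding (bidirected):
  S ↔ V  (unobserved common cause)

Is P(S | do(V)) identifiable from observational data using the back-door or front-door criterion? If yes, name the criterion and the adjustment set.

desc(V)\{V}={E,S}; candidates ⊆ {C,L,N,Q,R,W}.
V↔S: latent back-door arc(s) into V.
size 0: {}; under {} V still reaches {E,N,Q,S} ∋ S.
size 1: {C}, {L}, {N} …(+3); under {C} V still reaches {E,N,Q,S} ∋ S.
size 2: {C,L}, {C,N}, {C,Q} …(+12); under {C,L} V still reaches {E,N,Q,S} ∋ S.
V↔S cannot be blocked by any observed set — no back-door set.
No mediator lies on a directed V→…→S path.
Neither criterion identifies P(S|do(V)) in this graph.

P(S|do(V)): not identifiable (no BD/FD set).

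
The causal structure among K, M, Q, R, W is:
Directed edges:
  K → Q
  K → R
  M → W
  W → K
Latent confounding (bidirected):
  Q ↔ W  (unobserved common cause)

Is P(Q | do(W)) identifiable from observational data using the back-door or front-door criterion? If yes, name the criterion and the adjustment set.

P(Q|do(W)): frontdoor, adjust for {K}.

desc(W)\{W}={K,Q,R}; candidates ⊆ {M}.
W↔Q: latent back-door arc(s) into W.
size 0: {}; under {} W still reaches {M,Q} ∋ Q.
size 1: {M}; under {M} W still reaches {Q} ∋ Q.
W↔Q cannot be blocked by any observed set — no back-door set.
{K}: (i) intercepts every directed W→Q path; (ii) no back-door W→{K}; (iii) {W} blocks every back-door {K}→Q. Front-door holds.
P(Q|do(W)) = Σ_{K} P(K|W) Σ_{W'} P(Q|K,W')P(W').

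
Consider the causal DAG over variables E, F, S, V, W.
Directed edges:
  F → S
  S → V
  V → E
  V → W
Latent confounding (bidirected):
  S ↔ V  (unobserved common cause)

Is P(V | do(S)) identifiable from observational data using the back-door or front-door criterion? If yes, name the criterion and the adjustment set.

P(V|do(S)): not identifiable (no BD/FD set).

desc(S)\{S}={E,V,W}; candidates ⊆ {F}.
S↔V: latent back-door arc(s) into S.
size 0: {}; under {} S still reaches {E,F,V,W} ∋ V.
size 1: {F}; under {F} S still reaches {E,V,W} ∋ V.
S↔V cannot be blocked by any observed set — no back-door set.
No mediator lies on a directed S→…→V path.
Neither criterion identifies P(V|do(S)) in this graph.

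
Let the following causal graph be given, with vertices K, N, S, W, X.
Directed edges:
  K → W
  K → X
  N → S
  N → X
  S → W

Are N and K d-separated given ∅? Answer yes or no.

Bayes-Ball from N | ∅ reaches {S,W,X}.
K ∉ reach(N|∅) ⇒ N ⊥ K | ∅.

Yes — N ⊥ K | ∅.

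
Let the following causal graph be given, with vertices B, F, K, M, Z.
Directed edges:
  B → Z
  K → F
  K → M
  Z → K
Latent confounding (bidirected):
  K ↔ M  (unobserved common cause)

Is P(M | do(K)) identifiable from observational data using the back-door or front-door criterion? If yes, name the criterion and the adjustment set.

P(M|do(K)): not identifiable (no BD/FD set).

desc(K)\{K}={F,M}; candidates ⊆ {B,Z}.
K↔M: latent back-door arc(s) into K.
size 0: {}; under {} K still reaches {B,M,Z} ∋ M.
size 1: {B}, {Z}; under {B} K still reaches {M,Z} ∋ M.
size 2: {B,Z}; under {B,Z} K still reaches {M} ∋ M.
K↔M cannot be blocked by any observed set — no back-door set.
No mediator lies on a directed K→…→M path.
Neither criterion identifies P(M|do(K)) in this graph.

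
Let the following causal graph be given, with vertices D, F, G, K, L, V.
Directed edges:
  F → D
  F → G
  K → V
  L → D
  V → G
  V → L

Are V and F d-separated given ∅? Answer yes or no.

Yes — V ⊥ F | ∅.

Bayes-Ball from V | ∅ reaches {D,G,K,L}.
F ∉ reach(V|∅) ⇒ V ⊥ F | ∅.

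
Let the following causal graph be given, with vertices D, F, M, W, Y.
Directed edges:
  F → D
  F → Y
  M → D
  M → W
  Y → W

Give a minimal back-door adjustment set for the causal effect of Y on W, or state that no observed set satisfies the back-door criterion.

Y→W: minimal back-door set ∅.

desc(Y)\{Y}={W}; candidates ⊆ {D,F,M}.
∅: Y⊥W given ∅ in G with Y→· removed — back-door holds.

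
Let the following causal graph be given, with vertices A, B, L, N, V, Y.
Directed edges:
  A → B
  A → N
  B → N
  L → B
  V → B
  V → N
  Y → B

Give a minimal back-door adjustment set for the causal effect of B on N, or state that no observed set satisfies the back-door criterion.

desc(B)\{B}={N}; candidates ⊆ {A,L,V,Y}.
size 0: {}; under {} B still reaches {A,L,N,V,Y} ∋ N.
size 1: {A}, {L}, {V} …(+1); under {A} B still reaches {L,N,V,Y} ∋ N.
{A,V}: B⊥N given {A,V} in G with B→· removed — back-door holds.

B→N: minimal back-door set {A, V}.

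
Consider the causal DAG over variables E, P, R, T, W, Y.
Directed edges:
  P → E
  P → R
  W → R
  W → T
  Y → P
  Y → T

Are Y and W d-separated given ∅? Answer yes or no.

Yes — Y ⊥ W | ∅.

Bayes-Ball from Y | ∅ reaches {E,P,R,T}.
W ∉ reach(Y|∅) ⇒ Y ⊥ W | ∅.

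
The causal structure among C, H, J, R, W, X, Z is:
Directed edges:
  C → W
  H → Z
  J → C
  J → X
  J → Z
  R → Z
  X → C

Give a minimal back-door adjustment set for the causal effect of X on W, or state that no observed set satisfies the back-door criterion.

X→W: minimal back-door set {J}.

desc(X)\{X}={C,W}; candidates ⊆ {H,J,R,Z}.
size 0: {}; under {} X still reaches {C,J,W,Z} ∋ W.
{J}: X⊥W given {J} in G with X→· removed — back-door holds.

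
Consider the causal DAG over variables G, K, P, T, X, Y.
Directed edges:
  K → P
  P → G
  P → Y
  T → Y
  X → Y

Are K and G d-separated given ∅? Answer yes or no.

Bayes-Ball from K | ∅ reaches {G,P,Y}.
G ∈ reach(K|∅) ⇒ K ⊥̸ G | ∅.

No — K and G are d-connected given ∅.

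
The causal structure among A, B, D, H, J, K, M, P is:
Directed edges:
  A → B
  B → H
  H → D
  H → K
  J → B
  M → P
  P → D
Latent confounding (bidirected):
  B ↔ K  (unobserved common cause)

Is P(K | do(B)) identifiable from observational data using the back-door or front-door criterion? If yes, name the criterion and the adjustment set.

P(K|do(B)): frontdoor, adjust for {H}.

desc(B)\{B}={D,H,K}; candidates ⊆ {A,J,M,P}.
B↔K: latent back-door arc(s) into B.
size 0: {}; under {} B still reaches {A,J,K} ∋ K.
size 1: {A}, {J}, {M} …(+1); under {A} B still reaches {J,K} ∋ K.
size 2: {A,J}, {A,M}, {A,P} …(+3); under {A,J} B still reaches {K} ∋ K.
B↔K cannot be blocked by any observed set — no back-door set.
{H}: (i) intercepts every directed B→K path; (ii) no back-door B→{H}; (iii) {B} blocks every back-door {H}→K. Front-door holds.
P(K|do(B)) = Σ_{H} P(H|B) Σ_{B'} P(K|H,B')P(B').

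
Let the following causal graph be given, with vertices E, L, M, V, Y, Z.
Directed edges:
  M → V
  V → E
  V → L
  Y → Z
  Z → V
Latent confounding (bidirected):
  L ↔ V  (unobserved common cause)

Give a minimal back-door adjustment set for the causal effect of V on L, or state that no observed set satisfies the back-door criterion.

V→L: no observed back-door set.

desc(V)\{V}={E,L}; candidates ⊆ {M,Y,Z}.
V↔L: latent back-door arc(s) into V.
size 0: {}; under {} V still reaches {L,M,Y,Z} ∋ L.
size 1: {M}, {Y}, {Z}; under {M} V still reaches {L,Y,Z} ∋ L.
size 2: {M,Y}, {M,Z}, {Y,Z}; under {M,Y} V still reaches {L,Z} ∋ L.
V↔L cannot be blocked by any observed set — no back-door set.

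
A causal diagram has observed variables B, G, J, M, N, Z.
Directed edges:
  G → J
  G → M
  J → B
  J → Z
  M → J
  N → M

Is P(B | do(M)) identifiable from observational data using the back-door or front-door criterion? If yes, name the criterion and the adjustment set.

desc(M)\{M}={B,J,Z}; candidates ⊆ {G,N}.
size 0: {}; under {} M still reaches {B,G,J,N,Z} ∋ B.
{G}: M⊥B given {G} in G with M→· removed — back-door holds.
P(B|do(M)) = Σ_{G} P(B|M,G)·P(G).

P(B|do(M)): backdoor, adjust for {G}.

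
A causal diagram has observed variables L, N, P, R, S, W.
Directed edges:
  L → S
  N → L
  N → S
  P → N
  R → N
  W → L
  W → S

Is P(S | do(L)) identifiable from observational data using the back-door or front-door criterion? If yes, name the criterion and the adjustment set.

P(S|do(L)): backdoor, adjust for {N, W}.

desc(L)\{L}={S}; candidates ⊆ {N,P,R,W}.
size 0: {}; under {} L still reaches {N,P,R,S,W} ∋ S.
size 1: {N}, {P}, {R} …(+1); under {N} L still reaches {S,W} ∋ S.
{N,W}: L⊥S given {N,W} in G with L→· removed — back-door holds.
P(S|do(L)) = Σ_{N,W} P(S|L,N,W)·P(N,W).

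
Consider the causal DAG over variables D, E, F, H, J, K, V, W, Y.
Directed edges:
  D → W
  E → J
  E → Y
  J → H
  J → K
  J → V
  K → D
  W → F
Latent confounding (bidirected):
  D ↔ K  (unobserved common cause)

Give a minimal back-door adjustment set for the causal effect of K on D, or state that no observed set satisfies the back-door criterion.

K→D: no observed back-door set.

desc(K)\{K}={D,F,W}; candidates ⊆ {E,H,J,V,Y}.
K↔D: latent back-door arc(s) into K.
size 0: {}; under {} K still reaches {D,E,F,H,J,V,W,Y} ∋ D.
size 1: {E}, {H}, {J} …(+2); under {E} K still reaches {D,F,H,J,V,W} ∋ D.
size 2: {E,H}, {E,J}, {E,V} …(+7); under {E,H} K still reaches {D,F,J,V,W} ∋ D.
K↔D cannot be blocked by any observed set — no back-door set.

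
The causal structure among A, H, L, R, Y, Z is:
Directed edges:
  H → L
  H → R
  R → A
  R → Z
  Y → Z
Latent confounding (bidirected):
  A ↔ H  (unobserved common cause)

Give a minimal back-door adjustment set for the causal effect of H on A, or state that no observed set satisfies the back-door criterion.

desc(H)\{H}={A,L,R,Z}; candidates ⊆ {Y}.
H↔A: latent back-door arc(s) into H.
size 0: {}; under {} H still reaches {A} ∋ A.
size 1: {Y}; under {Y} H still reaches {A} ∋ A.
H↔A cannot be blocked by any observed set — no back-door set.

H→A: no observed back-door set.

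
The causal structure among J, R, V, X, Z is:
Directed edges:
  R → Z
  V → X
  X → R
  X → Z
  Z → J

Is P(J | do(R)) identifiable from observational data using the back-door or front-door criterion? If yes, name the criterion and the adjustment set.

P(J|do(R)): backdoor, adjust for {X}.

desc(R)\{R}={J,Z}; candidates ⊆ {V,X}.
size 0: {}; under {} R still reaches {J,V,X,Z} ∋ J.
{X}: R⊥J given {X} in G with R→· removed — back-door holds.
P(J|do(R)) = Σ_{X} P(J|R,X)·P(X).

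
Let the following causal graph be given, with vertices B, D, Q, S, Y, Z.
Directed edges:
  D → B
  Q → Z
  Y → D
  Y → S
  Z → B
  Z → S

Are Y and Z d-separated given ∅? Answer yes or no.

Yes — Y ⊥ Z | ∅.

Bayes-Ball from Y | ∅ reaches {B,D,S}.
Z ∉ reach(Y|∅) ⇒ Y ⊥ Z | ∅.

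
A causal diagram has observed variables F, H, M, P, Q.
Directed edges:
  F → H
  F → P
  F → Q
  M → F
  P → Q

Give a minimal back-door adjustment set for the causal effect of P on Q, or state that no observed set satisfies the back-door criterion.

desc(P)\{P}={Q}; candidates ⊆ {F,H,M}.
size 0: {}; under {} P still reaches {F,H,M,Q} ∋ Q.
{F}: P⊥Q given {F} in G with P→· removed — back-door holds.

P→Q: minimal back-door set {F}.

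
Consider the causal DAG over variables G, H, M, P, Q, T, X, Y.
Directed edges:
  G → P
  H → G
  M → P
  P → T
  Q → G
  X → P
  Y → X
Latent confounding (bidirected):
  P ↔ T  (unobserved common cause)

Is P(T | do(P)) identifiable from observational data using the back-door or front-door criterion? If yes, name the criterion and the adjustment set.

desc(P)\{P}={T}; candidates ⊆ {G,H,M,Q,X,Y}.
P↔T: latent back-door arc(s) into P.
size 0: {}; under {} P still reaches {G,H,M,Q,T,X,Y} ∋ T.
size 1: {G}, {H}, {M} …(+3); under {G} P still reaches {M,T,X,Y} ∋ T.
size 2: {G,H}, {G,M}, {G,Q} …(+12); under {G,H} P still reaches {M,T,X,Y} ∋ T.
P↔T cannot be blocked by any observed set — no back-door set.
No mediator lies on a directed P→…→T path.
Neither criterion identifies P(T|do(P)) in this graph.

P(T|do(P)): not identifiable (no BD/FD set).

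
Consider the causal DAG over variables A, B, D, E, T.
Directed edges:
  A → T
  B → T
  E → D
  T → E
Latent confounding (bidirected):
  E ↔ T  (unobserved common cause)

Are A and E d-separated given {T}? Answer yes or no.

Bayes-Ball from A | {T} reaches {B,D,E}.
E ∈ reach(A|{T}) ⇒ A ⊥̸ E | {T}.

No — A and E are d-connected given {T}.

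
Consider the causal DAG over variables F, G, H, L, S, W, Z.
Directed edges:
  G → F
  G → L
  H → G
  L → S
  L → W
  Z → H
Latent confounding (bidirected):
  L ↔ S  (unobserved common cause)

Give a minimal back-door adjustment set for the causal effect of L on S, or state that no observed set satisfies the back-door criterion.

desc(L)\{L}={S,W}; candidates ⊆ {F,G,H,Z}.
L↔S: latent back-door arc(s) into L.
size 0: {}; under {} L still reaches {F,G,H,S,Z} ∋ S.
size 1: {F}, {G}, {H} …(+1); under {F} L still reaches {G,H,S,Z} ∋ S.
size 2: {F,G}, {F,H}, {F,Z} …(+3); under {F,G} L still reaches {S} ∋ S.
L↔S cannot be blocked by any observed set — no back-door set.

L→S: no observed back-door set.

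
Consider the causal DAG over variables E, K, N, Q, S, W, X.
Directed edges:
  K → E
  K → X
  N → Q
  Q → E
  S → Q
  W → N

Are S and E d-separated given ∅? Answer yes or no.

No — S and E are d-connected given ∅.

Bayes-Ball from S | ∅ reaches {E,Q}.
E ∈ reach(S|∅) ⇒ S ⊥̸ E | ∅.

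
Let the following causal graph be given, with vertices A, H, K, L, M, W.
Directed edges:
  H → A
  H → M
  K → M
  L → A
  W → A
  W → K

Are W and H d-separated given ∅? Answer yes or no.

Bayes-Ball from W | ∅ reaches {A,K,M}.
H ∉ reach(W|∅) ⇒ W ⊥ H | ∅.

Yes — W ⊥ H | ∅.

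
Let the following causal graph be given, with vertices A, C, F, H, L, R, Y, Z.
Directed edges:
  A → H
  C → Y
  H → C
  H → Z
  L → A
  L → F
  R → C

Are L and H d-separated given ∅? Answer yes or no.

Bayes-Ball from L | ∅ reaches {A,C,F,H,Y,Z}.
H ∈ reach(L|∅) ⇒ L ⊥̸ H | ∅.

No — L and H are d-connected given ∅.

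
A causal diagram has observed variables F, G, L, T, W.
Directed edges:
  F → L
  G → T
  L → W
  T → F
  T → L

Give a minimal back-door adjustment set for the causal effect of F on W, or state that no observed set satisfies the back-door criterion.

F→W: minimal back-door set {T}.

desc(F)\{F}={L,W}; candidates ⊆ {G,T}.
size 0: {}; under {} F still reaches {G,L,T,W} ∋ W.
{T}: F⊥W given {T} in G with F→· removed — back-door holds.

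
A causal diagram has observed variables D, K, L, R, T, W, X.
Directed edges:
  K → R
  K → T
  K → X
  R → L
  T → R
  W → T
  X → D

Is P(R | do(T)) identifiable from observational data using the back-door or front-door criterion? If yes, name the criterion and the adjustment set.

P(R|do(T)): backdoor, adjust for {K}.

desc(T)\{T}={L,R}; candidates ⊆ {D,K,W,X}.
size 0: {}; under {} T still reaches {D,K,L,R,W,X} ∋ R.
{K}: T⊥R given {K} in G with T→· removed — back-door holds.
P(R|do(T)) = Σ_{K} P(R|T,K)·P(K).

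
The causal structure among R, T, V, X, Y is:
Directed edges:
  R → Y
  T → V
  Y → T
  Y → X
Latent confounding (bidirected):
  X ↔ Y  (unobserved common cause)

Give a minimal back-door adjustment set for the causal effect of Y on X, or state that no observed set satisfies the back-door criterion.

desc(Y)\{Y}={T,V,X}; candidates ⊆ {R}.
Y↔X: latent back-door arc(s) into Y.
size 0: {}; under {} Y still reaches {R,X} ∋ X.
size 1: {R}; under {R} Y still reaches {X} ∋ X.
Y↔X cannot be blocked by any observed set — no back-door set.

Y→X: no observed back-door set.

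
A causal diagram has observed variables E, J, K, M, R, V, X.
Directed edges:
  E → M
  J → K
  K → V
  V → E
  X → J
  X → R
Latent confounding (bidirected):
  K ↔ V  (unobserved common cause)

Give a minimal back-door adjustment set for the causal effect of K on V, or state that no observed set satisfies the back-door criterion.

K→V: no observed back-door set.

desc(K)\{K}={E,M,V}; candidates ⊆ {J,R,X}.
K↔V: latent back-door arc(s) into K.
size 0: {}; under {} K still reaches {E,J,M,R,V,X} ∋ V.
size 1: {J}, {R}, {X}; under {J} K still reaches {E,M,V} ∋ V.
size 2: {J,R}, {J,X}, {R,X}; under {J,R} K still reaches {E,M,V} ∋ V.
K↔V cannot be blocked by any observed set — no back-door set.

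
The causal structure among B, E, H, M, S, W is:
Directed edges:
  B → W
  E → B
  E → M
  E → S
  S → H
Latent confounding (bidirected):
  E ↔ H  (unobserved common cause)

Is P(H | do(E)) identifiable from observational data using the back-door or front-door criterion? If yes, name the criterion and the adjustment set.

desc(E)\{E}={B,H,M,S,W}; candidates ⊆ {—}.
E↔H: latent back-door arc(s) into E.
size 0: {}; under {} E still reaches {H} ∋ H.
E↔H cannot be blocked by any observed set — no back-door set.
{S}: (i) intercepts every directed E→H path; (ii) no back-door E→{S}; (iii) {E} blocks every back-door {S}→H. Front-door holds.
P(H|do(E)) = Σ_{S} P(S|E) Σ_{E'} P(H|S,E')P(E').

P(H|do(E)): frontdoor, adjust for {S}.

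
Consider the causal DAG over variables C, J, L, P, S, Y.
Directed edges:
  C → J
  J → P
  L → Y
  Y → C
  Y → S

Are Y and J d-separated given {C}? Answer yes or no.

Yes — Y ⊥ J | {C}.

Bayes-Ball from Y | {C} reaches {L,S}.
J ∉ reach(Y|{C}) ⇒ Y ⊥ J | {C}.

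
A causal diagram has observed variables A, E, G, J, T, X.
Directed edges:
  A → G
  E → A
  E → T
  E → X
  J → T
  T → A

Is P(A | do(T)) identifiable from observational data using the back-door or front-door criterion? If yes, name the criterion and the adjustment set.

desc(T)\{T}={A,G}; candidates ⊆ {E,J,X}.
size 0: {}; under {} T still reaches {A,E,G,J,X} ∋ A.
{E}: T⊥A given {E} in G with T→· removed — back-door holds.
P(A|do(T)) = Σ_{E} P(A|T,E)·P(E).

P(A|do(T)): backdoor, adjust for {E}.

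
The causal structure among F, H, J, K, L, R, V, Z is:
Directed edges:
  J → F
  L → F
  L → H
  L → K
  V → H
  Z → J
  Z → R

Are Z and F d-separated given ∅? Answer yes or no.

No — Z and F are d-connected given ∅.

Bayes-Ball from Z | ∅ reaches {F,J,R}.
F ∈ reach(Z|∅) ⇒ Z ⊥̸ F | ∅.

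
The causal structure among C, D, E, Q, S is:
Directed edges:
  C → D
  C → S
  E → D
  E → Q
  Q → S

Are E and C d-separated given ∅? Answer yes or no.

Yes — E ⊥ C | ∅.

Bayes-Ball from E | ∅ reaches {D,Q,S}.
C ∉ reach(E|∅) ⇒ E ⊥ C | ∅.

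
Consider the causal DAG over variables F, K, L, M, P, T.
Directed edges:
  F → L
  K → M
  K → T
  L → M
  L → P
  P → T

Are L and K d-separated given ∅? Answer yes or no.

Bayes-Ball from L | ∅ reaches {F,M,P,T}.
K ∉ reach(L|∅) ⇒ L ⊥ K | ∅.

Yes — L ⊥ K | ∅.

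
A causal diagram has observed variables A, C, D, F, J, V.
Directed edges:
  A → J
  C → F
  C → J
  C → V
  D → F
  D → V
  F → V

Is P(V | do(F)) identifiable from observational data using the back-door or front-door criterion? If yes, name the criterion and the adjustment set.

desc(F)\{F}={V}; candidates ⊆ {A,C,D,J}.
size 0: {}; under {} F still reaches {C,D,J,V} ∋ V.
size 1: {A}, {C}, {D} …(+1); under {A} F still reaches {C,D,J,V} ∋ V.
{C,D}: F⊥V given {C,D} in G with F→· removed — back-door holds.
P(V|do(F)) = Σ_{C,D} P(V|F,C,D)·P(C,D).

P(V|do(F)): backdoor, adjust for {C, D}.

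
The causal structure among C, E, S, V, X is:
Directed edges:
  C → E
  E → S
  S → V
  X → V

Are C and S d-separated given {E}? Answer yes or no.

Yes — C ⊥ S | {E}.

Bayes-Ball from C | {E} reaches ∅.
S ∉ reach(C|{E}) ⇒ C ⊥ S | {E}.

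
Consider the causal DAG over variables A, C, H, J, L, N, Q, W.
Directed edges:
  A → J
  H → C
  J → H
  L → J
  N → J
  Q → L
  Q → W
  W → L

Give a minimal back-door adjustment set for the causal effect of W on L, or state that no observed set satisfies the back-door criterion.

desc(W)\{W}={C,H,J,L}; candidates ⊆ {A,N,Q}.
size 0: {}; under {} W still reaches {C,H,J,L,Q} ∋ L.
{Q}: W⊥L given {Q} in G with W→· removed — back-door holds.

W→L: minimal back-door set {Q}.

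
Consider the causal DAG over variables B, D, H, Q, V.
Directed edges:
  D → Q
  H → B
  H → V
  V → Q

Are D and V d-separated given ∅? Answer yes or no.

Yes — D ⊥ V | ∅.

Bayes-Ball from D | ∅ reaches {Q}.
V ∉ reach(D|∅) ⇒ D ⊥ V | ∅.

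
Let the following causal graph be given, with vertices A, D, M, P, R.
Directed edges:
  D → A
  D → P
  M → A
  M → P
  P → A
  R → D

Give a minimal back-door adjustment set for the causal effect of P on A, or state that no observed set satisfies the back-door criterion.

P→A: minimal back-door set {D, M}.

desc(P)\{P}={A}; candidates ⊆ {D,M,R}.
size 0: {}; under {} P still reaches {A,D,M,R} ∋ A.
size 1: {D}, {M}, {R}; under {D} P still reaches {A,M} ∋ A.
{D,M}: P⊥A given {D,M} in G with P→· removed — back-door holds.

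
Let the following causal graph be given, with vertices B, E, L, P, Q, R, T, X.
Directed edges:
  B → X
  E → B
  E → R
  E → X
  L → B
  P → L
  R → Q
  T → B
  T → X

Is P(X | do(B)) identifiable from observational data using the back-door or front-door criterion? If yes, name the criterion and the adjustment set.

desc(B)\{B}={X}; candidates ⊆ {E,L,P,Q,R,T}.
size 0: {}; under {} B still reaches {E,L,P,Q,R,T,X} ∋ X.
size 1: {E}, {L}, {P} …(+3); under {E} B still reaches {L,P,T,X} ∋ X.
{E,T}: B⊥X given {E,T} in G with B→· removed — back-door holds.
P(X|do(B)) = Σ_{E,T} P(X|B,E,T)·P(E,T).

P(X|do(B)): backdoor, adjust for {E, T}.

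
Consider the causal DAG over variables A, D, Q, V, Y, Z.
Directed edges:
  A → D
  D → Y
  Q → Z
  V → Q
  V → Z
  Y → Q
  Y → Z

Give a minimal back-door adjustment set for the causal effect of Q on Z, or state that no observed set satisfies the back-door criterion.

desc(Q)\{Q}={Z}; candidates ⊆ {A,D,V,Y}.
size 0: {}; under {} Q still reaches {A,D,V,Y,Z} ∋ Z.
size 1: {A}, {D}, {V} …(+1); under {A} Q still reaches {D,V,Y,Z} ∋ Z.
{V,Y}: Q⊥Z given {V,Y} in G with Q→· removed — back-door holds.

Q→Z: minimal back-door set {V, Y}.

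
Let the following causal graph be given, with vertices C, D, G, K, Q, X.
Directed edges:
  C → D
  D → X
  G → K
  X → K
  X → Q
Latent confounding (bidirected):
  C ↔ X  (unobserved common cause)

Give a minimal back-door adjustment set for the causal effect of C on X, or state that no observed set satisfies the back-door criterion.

desc(C)\{C}={D,K,Q,X}; candidates ⊆ {G}.
C↔X: latent back-door arc(s) into C.
size 0: {}; under {} C still reaches {K,Q,X} ∋ X.
size 1: {G}; under {G} C still reaches {K,Q,X} ∋ X.
C↔X cannot be blocked by any observed set — no back-door set.

C→X: no observed back-door set.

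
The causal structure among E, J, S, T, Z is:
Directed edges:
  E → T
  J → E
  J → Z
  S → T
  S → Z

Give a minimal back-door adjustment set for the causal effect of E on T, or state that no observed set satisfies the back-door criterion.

E→T: minimal back-door set ∅.

desc(E)\{E}={T}; candidates ⊆ {J,S,Z}.
∅: E⊥T given ∅ in G with E→· removed — back-door holds.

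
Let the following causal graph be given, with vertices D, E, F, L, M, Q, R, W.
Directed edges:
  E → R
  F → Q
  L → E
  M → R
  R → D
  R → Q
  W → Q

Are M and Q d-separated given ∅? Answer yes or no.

No — M and Q are d-connected given ∅.

Bayes-Ball from M | ∅ reaches {D,Q,R}.
Q ∈ reach(M|∅) ⇒ M ⊥̸ Q | ∅.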